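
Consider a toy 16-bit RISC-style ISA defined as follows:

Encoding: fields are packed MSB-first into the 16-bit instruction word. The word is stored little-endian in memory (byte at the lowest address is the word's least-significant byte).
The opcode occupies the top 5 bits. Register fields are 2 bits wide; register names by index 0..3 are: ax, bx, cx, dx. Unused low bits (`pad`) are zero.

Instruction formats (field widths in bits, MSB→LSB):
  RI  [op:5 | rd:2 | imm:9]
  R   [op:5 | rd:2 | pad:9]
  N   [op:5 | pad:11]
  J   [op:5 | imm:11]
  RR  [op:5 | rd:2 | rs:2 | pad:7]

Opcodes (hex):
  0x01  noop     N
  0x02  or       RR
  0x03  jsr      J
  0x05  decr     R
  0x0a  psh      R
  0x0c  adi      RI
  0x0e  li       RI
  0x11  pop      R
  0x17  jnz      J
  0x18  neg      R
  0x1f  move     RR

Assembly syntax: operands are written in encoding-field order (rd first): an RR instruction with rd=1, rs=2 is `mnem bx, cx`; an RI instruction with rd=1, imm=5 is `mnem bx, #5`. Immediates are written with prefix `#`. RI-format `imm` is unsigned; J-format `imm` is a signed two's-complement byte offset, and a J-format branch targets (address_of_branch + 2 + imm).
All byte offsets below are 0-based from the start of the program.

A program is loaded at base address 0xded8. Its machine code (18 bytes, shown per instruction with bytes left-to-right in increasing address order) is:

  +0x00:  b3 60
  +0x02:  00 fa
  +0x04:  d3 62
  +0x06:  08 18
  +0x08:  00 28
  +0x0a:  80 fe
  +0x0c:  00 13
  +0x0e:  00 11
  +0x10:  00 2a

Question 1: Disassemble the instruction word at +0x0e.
off 0x0e: read 00 11 as little → 0x1100
  op=0x1100>>11=0x2 ⇒ or (RR)
  rd@[10:9]=0x0 ⇒ ax
  rs@[8:7]=0x2 ⇒ cx

or ax, cx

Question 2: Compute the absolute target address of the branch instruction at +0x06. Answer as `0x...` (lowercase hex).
@+06  little-endian(08 18) = 0x1808
  op=0x1808>>11=0x3 ⇒ jsr (J)
  imm: (w>>0)&0x7ff=0x8 → #8
  target = base 0xded8 + off 0x06 + 2 + imm 8 = 0xdee8

0xdee8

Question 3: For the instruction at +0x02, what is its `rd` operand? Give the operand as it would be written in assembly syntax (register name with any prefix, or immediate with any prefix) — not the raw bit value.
bx

off 0x02: read 00 fa as little → 0xfa00
  op=0xfa00>>11=0x1f ⇒ move (RR)
  [10:9] rd=1 = bx
  [8:7] rs=0 = ax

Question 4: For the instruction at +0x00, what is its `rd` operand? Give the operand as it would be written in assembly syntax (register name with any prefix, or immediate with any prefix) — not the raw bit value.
ax

+0x00: b3 60 ⇒ word 0x60b3 (little)
  op=0x60b3>>11=0xc ⇒ adi (RI)
  [10:9] rd=0 = ax
  [8:0] imm=179 = #179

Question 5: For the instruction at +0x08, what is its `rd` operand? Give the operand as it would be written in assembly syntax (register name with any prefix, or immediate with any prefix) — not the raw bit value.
off 0x08: read 00 28 as little → 0x2800
  op=0x2800>>11=0x5 ⇒ decr (R)
  rd@[10:9]=0x0 ⇒ ax

ax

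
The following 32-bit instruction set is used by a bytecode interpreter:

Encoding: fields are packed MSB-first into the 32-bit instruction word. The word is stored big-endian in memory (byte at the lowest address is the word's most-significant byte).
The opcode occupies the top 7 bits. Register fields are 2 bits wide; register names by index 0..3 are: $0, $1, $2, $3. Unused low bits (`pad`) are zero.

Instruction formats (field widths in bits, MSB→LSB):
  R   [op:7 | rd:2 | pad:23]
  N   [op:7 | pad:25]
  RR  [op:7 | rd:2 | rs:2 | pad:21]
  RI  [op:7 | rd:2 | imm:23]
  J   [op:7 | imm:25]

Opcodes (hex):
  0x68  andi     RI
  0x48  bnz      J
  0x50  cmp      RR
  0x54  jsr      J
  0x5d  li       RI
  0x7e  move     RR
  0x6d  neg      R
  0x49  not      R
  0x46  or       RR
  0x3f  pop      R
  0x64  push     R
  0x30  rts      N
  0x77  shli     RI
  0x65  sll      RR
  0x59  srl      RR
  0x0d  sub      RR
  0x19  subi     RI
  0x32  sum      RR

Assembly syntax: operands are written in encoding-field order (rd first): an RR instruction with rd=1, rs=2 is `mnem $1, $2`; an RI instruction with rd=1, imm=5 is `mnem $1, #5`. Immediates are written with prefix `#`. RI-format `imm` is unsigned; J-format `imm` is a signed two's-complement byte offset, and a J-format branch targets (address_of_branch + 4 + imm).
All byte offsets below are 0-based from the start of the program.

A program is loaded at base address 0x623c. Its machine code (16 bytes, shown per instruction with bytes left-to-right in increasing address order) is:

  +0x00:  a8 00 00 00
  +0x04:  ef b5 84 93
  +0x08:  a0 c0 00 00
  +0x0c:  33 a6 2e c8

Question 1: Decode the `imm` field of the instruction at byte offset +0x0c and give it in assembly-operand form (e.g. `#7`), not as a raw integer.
#2502344

@+0c  big-endian(33 a6 2e c8) = 0x33a62ec8
  top 7b → 0x19 → subi [RI]
  rd@[24:23]=0x3 ⇒ $3
  imm@[22:0]=0x262ec8 ⇒ #2502344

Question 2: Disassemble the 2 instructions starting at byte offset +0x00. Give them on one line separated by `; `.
jsr #0; shli $3, #3507347

@+00  big-endian(a8 00 00 00) = 0xa8000000
  op=0xa8000000>>25=0x54 ⇒ jsr (J)
  imm@[24:0]=0x0 ⇒ #0
@+04  big-endian(ef b5 84 93) = 0xefb58493
  op=0xefb58493>>25=0x77 ⇒ shli (RI)
  rd@[24:23]=0x3 ⇒ $3
  imm@[22:0]=0x358493 ⇒ #3507347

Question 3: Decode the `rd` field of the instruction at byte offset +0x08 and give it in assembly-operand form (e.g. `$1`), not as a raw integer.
$1

@+08  big-endian(a0 c0 00 00) = 0xa0c00000
  op=0xa0c00000>>25=0x50 ⇒ cmp (RR)
  rd@[24:23]=0x1 ⇒ $1
  rs@[22:21]=0x2 ⇒ $2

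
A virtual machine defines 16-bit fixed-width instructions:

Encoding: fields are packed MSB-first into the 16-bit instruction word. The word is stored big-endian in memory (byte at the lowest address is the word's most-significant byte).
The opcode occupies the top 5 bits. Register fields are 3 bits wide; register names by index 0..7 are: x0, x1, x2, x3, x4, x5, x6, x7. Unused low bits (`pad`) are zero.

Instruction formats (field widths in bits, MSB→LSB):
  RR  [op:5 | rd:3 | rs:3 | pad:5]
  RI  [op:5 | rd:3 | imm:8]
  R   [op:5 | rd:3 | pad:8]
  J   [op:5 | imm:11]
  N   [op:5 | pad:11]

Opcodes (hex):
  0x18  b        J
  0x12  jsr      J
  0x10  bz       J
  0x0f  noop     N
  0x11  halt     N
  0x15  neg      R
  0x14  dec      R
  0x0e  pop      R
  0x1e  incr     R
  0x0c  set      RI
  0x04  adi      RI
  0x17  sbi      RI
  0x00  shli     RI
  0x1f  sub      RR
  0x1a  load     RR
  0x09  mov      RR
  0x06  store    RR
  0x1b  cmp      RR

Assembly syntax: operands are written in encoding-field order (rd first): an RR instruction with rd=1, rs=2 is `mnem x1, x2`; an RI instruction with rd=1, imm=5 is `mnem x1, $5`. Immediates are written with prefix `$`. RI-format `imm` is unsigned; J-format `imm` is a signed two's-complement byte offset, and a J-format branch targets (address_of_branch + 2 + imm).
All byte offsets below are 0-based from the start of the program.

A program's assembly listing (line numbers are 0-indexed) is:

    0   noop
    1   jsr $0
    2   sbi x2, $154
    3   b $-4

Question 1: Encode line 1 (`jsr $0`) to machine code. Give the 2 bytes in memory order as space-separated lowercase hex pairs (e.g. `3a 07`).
90 00

L1: jsr op=0x12:5|imm=0:11 ⇒ 0x9000 ⇒ big 90 00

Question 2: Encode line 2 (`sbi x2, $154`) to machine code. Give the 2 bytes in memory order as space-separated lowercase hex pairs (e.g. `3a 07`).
ba 9a

2. sbi fields op=0x17:5|rd=2:3|imm=154:8 → word ba9ah → ba 9a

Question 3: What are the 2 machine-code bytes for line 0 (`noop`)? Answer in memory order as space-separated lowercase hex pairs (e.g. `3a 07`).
78 00

line 0 (noop): pack op=0xf:5|pad=0:11 = 0x7800; big→ 78 00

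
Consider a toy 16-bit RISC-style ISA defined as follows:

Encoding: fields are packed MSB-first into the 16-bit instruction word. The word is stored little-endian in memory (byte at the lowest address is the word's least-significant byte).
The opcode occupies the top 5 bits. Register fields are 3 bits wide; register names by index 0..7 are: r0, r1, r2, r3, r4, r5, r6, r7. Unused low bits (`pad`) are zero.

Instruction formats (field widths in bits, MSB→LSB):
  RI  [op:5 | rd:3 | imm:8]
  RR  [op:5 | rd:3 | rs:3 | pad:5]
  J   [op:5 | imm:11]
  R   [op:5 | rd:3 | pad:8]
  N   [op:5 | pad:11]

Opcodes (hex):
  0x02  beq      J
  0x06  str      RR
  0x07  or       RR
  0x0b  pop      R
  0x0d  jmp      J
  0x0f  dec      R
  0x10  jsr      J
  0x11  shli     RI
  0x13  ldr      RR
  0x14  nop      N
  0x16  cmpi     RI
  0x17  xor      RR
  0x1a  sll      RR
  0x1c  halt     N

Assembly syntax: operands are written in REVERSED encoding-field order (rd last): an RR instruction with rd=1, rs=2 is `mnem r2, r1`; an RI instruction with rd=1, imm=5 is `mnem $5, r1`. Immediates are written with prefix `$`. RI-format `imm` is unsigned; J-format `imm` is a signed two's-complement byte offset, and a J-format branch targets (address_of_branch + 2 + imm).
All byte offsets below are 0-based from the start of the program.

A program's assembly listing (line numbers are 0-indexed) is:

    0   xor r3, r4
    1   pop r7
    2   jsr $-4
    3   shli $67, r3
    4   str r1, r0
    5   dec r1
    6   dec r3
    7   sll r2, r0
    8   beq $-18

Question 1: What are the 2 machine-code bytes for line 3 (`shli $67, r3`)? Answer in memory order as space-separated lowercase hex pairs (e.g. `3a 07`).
43 8b

3. shli fields op=0x11:5|rd=3:3|imm=67:8 → word 8b43h → 43 8b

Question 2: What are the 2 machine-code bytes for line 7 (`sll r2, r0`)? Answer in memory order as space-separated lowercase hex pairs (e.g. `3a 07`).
line 7 (sll): pack op=0x1a:5|rd=0:3|rs=2:3|pad=0:5 = 0xd040; little→ 40 d0

40 d0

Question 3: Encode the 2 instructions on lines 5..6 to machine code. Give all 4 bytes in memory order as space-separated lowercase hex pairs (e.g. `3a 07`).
line 5 (dec): pack op=0xf:5|rd=1:3|pad=0:8 = 0x7900; little→ 00 79
line 6 (dec): pack op=0xf:5|rd=3:3|pad=0:8 = 0x7b00; little→ 00 7b

00 79 00 7b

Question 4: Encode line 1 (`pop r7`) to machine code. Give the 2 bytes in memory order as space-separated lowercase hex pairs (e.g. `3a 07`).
00 5f

line 1 (pop): pack op=0xb:5|rd=7:3|pad=0:8 = 0x5f00; little→ 00 5f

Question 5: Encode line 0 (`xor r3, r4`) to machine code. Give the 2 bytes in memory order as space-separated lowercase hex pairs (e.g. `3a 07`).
line 0 (xor): pack op=0x17:5|rd=4:3|rs=3:3|pad=0:5 = 0xbc60; little→ 60 bc

60 bc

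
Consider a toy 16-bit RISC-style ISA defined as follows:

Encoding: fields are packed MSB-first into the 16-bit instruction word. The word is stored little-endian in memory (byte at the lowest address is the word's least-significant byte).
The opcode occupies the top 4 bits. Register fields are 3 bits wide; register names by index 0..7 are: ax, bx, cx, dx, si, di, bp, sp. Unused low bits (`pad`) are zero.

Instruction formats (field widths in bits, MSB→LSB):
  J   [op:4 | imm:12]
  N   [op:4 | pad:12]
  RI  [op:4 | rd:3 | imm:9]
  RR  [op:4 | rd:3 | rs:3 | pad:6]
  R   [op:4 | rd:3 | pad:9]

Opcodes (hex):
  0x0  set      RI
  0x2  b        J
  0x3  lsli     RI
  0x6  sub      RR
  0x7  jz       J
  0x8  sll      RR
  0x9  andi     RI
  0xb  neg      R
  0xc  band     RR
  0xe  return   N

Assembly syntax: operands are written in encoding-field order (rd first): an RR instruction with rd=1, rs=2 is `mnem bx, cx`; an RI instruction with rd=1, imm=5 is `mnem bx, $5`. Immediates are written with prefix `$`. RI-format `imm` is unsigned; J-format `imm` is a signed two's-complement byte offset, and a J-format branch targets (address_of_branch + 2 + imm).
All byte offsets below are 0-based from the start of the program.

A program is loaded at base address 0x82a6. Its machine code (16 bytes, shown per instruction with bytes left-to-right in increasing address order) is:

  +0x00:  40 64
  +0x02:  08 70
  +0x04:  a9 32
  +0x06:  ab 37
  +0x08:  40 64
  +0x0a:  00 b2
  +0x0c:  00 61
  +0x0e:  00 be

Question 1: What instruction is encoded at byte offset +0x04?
lsli bx, $169

[04] a9 32 → 0x32a9
  top 4b → 0x3 → lsli [RI]
  rd: (w>>9)&0x7=0x1 → bx
  imm: (w>>0)&0x1ff=0xa9 → $169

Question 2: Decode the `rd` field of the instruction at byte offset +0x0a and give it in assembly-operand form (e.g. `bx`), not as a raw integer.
bx

@+0a  little-endian(00 b2) = 0xb200
  op=0xb200>>12=0xb ⇒ neg (R)
  [11:9] rd=1 = bx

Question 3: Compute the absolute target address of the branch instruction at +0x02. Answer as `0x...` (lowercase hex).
0x82b2

off 0x02: read 08 70 as little → 0x7008
  top 4b → 0x7 → jz [J]
  imm: (w>>0)&0xfff=0x8 → $8
  target = base 0x82a6 + off 0x02 + 2 + imm 8 = 0x82b2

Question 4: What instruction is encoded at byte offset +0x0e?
neg sp

@+0e  little-endian(00 be) = 0xbe00
  opcode bits[15:12]=0xb: neg/R
  [11:9] rd=7 = sp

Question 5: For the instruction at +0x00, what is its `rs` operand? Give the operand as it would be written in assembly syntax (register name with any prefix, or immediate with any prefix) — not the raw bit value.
[00] 40 64 → 0x6440
  top 4b → 0x6 → sub [RR]
  [11:9] rd=2 = cx
  [8:6] rs=1 = bx

bx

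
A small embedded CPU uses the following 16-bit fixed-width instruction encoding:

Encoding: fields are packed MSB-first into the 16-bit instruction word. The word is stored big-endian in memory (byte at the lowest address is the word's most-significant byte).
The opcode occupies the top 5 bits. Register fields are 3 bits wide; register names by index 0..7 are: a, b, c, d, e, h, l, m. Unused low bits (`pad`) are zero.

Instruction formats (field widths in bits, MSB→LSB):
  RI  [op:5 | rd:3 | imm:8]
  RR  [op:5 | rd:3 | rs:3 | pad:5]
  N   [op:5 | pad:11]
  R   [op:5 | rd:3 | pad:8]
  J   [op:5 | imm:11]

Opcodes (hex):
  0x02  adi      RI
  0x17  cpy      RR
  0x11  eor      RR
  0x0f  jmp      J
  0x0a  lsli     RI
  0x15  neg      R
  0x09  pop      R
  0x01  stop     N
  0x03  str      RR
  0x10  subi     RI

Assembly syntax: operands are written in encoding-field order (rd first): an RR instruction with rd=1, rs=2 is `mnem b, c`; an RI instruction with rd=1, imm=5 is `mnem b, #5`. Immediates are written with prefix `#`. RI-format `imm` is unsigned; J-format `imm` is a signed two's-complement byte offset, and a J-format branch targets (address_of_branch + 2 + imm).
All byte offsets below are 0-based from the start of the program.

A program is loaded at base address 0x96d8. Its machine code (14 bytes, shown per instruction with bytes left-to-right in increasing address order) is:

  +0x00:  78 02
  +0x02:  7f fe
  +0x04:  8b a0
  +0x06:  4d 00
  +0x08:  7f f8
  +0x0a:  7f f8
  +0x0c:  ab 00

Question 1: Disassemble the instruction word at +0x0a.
+0x0a: 7f f8 ⇒ word 0x7ff8 (big)
  op=0x7ff8>>11=0xf ⇒ jmp (J)
  imm@[10:0]=0x7f8 (s11→-8) ⇒ #-8

jmp #-8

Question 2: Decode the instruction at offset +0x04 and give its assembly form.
eor d, h

@+04  big-endian(8b a0) = 0x8ba0
  top 5b → 0x11 → eor [RR]
  [10:8] rd=3 = d
  [7:5] rs=5 = h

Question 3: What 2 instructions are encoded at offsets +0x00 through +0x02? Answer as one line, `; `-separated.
off 0x00: read 78 02 as big → 0x7802
  top 5b → 0xf → jmp [J]
  [10:0] imm=2 = #2
off 0x02: read 7f fe as big → 0x7ffe
  top 5b → 0xf → jmp [J]
  [10:0] imm=2046 (s11→-2) = #-2

jmp #2; jmp #-2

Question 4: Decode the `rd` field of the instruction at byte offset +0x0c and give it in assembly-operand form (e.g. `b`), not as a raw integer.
d

off 0x0c: read ab 00 as big → 0xab00
  opcode bits[15:11]=0x15: neg/R
  rd@[10:8]=0x3 ⇒ d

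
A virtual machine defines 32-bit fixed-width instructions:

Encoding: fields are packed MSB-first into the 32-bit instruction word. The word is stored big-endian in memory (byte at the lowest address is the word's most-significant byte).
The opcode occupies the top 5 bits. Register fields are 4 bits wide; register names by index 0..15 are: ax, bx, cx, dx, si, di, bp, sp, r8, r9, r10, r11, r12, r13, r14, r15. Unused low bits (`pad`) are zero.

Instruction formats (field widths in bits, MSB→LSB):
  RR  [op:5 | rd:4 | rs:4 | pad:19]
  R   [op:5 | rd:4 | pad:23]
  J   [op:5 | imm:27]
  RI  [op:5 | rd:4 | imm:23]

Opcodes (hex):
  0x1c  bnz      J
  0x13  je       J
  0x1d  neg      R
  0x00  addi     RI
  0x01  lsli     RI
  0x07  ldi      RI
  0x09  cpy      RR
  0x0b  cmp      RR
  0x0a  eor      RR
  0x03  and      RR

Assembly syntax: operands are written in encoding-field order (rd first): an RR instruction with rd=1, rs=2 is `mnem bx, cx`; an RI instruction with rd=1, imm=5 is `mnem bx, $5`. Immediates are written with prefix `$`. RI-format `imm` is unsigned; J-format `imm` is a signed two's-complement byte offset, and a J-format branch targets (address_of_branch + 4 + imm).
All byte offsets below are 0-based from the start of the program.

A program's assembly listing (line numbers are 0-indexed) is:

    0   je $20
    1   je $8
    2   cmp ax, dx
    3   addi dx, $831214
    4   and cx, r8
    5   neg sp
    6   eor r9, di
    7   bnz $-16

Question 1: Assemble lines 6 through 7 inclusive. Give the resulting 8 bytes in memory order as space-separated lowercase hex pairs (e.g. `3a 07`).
54 a8 00 00 e7 ff ff f0

L6: eor op=0xa:5|rd=9:4|rs=5:4|pad=0:19 ⇒ 0x54a80000 ⇒ big 54 a8 00 00
L7: bnz op=0x1c:5|imm=-16:27 ⇒ 0xe7fffff0 ⇒ big e7 ff ff f0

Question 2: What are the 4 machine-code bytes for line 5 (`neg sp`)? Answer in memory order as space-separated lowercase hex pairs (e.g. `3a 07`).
L5: neg op=0x1d:5|rd=7:4|pad=0:23 ⇒ 0xeb800000 ⇒ big eb 80 00 00

eb 80 00 00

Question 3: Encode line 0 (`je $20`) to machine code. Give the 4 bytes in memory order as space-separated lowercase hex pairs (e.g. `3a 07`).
line 0 (je): pack op=0x13:5|imm=20:27 = 0x98000014; big→ 98 00 00 14

98 00 00 14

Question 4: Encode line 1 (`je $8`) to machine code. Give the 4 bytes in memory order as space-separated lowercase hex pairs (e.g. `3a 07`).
line 1 (je): pack op=0x13:5|imm=8:27 = 0x98000008; big→ 98 00 00 08

98 00 00 08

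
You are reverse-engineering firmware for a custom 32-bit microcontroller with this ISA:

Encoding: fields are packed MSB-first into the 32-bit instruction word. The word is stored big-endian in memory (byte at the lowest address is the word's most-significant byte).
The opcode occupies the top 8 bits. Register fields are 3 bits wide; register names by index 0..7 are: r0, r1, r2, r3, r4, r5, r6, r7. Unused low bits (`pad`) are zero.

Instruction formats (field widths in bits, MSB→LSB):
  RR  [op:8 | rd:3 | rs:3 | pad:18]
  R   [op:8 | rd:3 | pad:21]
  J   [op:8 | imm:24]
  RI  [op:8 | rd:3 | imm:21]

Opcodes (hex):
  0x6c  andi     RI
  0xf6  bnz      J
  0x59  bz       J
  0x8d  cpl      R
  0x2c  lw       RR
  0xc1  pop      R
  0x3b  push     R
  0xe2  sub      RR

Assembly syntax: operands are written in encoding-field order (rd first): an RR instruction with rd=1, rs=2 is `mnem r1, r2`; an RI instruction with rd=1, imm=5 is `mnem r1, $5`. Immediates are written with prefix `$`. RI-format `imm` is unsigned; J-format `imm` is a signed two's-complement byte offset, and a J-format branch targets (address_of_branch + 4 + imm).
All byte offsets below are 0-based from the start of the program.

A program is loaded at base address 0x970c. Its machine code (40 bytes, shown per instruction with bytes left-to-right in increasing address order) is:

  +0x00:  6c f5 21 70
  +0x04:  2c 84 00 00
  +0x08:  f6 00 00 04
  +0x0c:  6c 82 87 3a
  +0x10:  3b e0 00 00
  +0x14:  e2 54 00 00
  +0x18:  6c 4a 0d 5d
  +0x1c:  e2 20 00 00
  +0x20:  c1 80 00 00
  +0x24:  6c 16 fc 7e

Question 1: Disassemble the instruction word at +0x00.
[00] 6c f5 21 70 → 0x6cf52170
  op=0x6cf52170>>24=0x6c ⇒ andi (RI)
  rd: (w>>21)&0x7=0x7 → r7
  imm: (w>>0)&0x1fffff=0x152170 → $1384816

andi r7, $1384816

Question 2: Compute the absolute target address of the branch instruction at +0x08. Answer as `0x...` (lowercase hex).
0x971c

off 0x08: read f6 00 00 04 as big → 0xf6000004
  op=0xf6000004>>24=0xf6 ⇒ bnz (J)
  imm: (w>>0)&0xffffff=0x4 → $4
  target = base 0x970c + off 0x08 + 4 + imm 4 = 0x971c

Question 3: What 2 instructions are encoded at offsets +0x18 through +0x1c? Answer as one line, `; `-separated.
+0x18: 6c 4a 0d 5d ⇒ word 0x6c4a0d5d (big)
  op=0x6c4a0d5d>>24=0x6c ⇒ andi (RI)
  rd@[23:21]=0x2 ⇒ r2
  imm@[20:0]=0xa0d5d ⇒ $658781
+0x1c: e2 20 00 00 ⇒ word 0xe2200000 (big)
  op=0xe2200000>>24=0xe2 ⇒ sub (RR)
  rd@[23:21]=0x1 ⇒ r1
  rs@[20:18]=0x0 ⇒ r0

andi r2, $658781; sub r1, r0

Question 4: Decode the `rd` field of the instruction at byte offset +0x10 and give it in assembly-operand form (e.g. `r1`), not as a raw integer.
[10] 3b e0 00 00 → 0x3be00000
  top 8b → 0x3b → push [R]
  rd@[23:21]=0x7 ⇒ r7

r7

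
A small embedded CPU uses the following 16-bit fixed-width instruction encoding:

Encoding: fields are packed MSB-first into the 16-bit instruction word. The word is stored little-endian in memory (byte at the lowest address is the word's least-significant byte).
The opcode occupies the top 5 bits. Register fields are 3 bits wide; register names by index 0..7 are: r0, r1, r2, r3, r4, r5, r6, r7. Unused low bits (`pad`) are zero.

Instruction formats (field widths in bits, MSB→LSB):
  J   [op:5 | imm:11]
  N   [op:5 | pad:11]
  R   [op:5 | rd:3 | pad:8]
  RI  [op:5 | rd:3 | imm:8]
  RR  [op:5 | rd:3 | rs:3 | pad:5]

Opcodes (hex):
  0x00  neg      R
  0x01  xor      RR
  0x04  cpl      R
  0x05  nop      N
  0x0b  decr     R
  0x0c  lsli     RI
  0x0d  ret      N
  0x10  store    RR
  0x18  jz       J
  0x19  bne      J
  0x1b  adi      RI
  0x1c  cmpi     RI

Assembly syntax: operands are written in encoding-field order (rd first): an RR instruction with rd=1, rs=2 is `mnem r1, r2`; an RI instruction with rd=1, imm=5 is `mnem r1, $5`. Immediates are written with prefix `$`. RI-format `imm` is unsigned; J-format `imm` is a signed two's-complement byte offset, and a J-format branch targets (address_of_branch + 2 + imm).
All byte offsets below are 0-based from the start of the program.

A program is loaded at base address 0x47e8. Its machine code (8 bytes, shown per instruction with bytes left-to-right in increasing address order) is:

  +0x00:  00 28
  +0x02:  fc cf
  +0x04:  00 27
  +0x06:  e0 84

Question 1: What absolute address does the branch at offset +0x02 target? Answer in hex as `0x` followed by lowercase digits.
0x47e8

off 0x02: read fc cf as little → 0xcffc
  op=0xcffc>>11=0x19 ⇒ bne (J)
  imm: (w>>0)&0x7ff=0x7fc (s11→-4) → $-4
  target = base 0x47e8 + off 0x02 + 2 + imm -4 = 0x47e8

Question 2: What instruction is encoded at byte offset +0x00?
off 0x00: read 00 28 as little → 0x2800
  op=0x2800>>11=0x5 ⇒ nop (N)

nop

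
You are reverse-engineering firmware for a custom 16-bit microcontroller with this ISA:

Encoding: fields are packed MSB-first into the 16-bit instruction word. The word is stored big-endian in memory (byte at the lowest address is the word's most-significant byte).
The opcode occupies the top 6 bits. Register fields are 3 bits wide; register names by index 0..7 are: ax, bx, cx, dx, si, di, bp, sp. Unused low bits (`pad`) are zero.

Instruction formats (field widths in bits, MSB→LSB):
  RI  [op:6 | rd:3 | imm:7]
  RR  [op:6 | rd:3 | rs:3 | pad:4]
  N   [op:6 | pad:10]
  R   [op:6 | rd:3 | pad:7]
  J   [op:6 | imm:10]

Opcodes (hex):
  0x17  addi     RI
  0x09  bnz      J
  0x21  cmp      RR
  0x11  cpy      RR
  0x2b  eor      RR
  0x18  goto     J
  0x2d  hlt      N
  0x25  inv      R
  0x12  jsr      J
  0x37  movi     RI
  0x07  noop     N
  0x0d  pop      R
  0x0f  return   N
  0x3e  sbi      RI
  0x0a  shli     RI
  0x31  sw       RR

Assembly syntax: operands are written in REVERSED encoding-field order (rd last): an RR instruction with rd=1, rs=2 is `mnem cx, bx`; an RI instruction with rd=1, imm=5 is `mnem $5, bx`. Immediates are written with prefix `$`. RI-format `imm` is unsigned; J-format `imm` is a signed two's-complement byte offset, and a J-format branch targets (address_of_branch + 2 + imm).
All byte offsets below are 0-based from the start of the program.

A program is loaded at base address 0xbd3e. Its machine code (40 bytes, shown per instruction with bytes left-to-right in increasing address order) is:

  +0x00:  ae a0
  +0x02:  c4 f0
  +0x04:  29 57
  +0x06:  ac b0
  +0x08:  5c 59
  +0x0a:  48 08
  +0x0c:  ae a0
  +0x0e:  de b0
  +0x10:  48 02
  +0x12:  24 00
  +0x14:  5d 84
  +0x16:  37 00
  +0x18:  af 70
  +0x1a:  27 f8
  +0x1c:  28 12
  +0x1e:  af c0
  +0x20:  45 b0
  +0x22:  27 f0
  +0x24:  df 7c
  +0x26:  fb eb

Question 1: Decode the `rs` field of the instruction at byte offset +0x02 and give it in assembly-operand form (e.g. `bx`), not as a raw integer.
off 0x02: read c4 f0 as big → 0xc4f0
  opcode bits[15:10]=0x31: sw/RR
  [9:7] rd=1 = bx
  [6:4] rs=7 = sp

sp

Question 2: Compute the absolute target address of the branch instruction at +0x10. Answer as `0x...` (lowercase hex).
0xbd52

[10] 48 02 → 0x4802
  top 6b → 0x12 → jsr [J]
  [9:0] imm=2 = $2
  target = base 0xbd3e + off 0x10 + 2 + imm 2 = 0xbd52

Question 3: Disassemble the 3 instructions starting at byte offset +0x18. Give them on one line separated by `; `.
@+18  big-endian(af 70) = 0xaf70
  top 6b → 0x2b → eor [RR]
  [9:7] rd=6 = bp
  [6:4] rs=7 = sp
@+1a  big-endian(27 f8) = 0x27f8
  top 6b → 0x9 → bnz [J]
  [9:0] imm=1016 (s10→-8) = $-8
@+1c  big-endian(28 12) = 0x2812
  top 6b → 0xa → shli [RI]
  [9:7] rd=0 = ax
  [6:0] imm=18 = $18

eor sp, bp; bnz $-8; shli $18, ax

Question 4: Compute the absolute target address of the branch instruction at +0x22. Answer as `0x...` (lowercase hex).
0xbd52

off 0x22: read 27 f0 as big → 0x27f0
  opcode bits[15:10]=0x9: bnz/J
  imm: (w>>0)&0x3ff=0x3f0 (s10→-16) → $-16
  target = base 0xbd3e + off 0x22 + 2 + imm -16 = 0xbd52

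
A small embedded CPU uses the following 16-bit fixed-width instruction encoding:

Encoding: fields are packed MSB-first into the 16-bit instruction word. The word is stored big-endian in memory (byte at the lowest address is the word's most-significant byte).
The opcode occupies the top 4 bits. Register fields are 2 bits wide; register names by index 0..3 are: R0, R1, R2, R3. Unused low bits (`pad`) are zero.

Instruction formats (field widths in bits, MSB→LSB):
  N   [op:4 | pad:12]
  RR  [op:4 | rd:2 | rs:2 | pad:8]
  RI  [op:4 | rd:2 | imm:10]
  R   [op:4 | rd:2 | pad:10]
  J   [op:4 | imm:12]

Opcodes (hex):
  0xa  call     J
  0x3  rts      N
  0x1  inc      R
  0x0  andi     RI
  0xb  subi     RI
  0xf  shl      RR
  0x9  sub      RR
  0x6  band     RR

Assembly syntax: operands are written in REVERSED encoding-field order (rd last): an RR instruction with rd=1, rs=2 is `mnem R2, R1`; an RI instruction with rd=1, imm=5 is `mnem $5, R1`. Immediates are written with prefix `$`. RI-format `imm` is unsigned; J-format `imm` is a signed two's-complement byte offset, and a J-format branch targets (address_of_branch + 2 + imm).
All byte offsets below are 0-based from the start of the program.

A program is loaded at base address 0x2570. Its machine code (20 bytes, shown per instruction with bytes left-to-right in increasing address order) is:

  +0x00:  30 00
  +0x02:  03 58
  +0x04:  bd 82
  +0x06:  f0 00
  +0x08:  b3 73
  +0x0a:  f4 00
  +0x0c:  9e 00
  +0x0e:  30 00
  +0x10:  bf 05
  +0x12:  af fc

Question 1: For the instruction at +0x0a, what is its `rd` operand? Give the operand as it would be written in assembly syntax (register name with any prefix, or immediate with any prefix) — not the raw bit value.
R1

off 0x0a: read f4 00 as big → 0xf400
  op=0xf400>>12=0xf ⇒ shl (RR)
  [11:10] rd=1 = R1
  [9:8] rs=0 = R0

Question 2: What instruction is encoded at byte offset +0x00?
rts

@+00  big-endian(30 00) = 0x3000
  op=0x3000>>12=0x3 ⇒ rts (N)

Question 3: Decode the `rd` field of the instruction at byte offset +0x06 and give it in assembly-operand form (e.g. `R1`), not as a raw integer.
R0

+0x06: f0 00 ⇒ word 0xf000 (big)
  opcode bits[15:12]=0xf: shl/RR
  rd: (w>>10)&0x3=0x0 → R0
  rs: (w>>8)&0x3=0x0 → R0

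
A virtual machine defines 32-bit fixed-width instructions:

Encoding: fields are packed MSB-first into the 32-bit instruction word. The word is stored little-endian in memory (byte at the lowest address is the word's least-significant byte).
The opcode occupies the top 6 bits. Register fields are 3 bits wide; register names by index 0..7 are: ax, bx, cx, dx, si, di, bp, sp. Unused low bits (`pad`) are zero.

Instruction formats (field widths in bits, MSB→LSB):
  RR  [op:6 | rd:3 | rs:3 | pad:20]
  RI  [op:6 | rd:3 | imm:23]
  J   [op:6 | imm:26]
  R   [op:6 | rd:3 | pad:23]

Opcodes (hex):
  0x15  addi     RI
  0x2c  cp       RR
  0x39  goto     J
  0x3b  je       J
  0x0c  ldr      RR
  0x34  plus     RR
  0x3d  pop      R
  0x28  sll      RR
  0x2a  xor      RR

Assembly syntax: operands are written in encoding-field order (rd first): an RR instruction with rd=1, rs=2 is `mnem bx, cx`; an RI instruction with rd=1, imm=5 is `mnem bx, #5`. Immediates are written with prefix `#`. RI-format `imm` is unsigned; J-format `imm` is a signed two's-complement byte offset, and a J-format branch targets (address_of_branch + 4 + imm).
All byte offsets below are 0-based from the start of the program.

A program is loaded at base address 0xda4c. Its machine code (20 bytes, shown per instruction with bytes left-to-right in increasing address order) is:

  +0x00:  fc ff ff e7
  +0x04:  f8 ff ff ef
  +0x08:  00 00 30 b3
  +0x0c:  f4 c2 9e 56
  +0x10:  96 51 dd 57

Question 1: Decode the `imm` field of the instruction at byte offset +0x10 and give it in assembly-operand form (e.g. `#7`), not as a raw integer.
+0x10: 96 51 dd 57 ⇒ word 0x57dd5196 (little)
  opcode bits[31:26]=0x15: addi/RI
  [25:23] rd=7 = sp
  [22:0] imm=6115734 = #6115734

#6115734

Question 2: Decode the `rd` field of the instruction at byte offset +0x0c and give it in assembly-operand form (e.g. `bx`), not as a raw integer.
[0c] f4 c2 9e 56 → 0x569ec2f4
  op=0x569ec2f4>>26=0x15 ⇒ addi (RI)
  rd@[25:23]=0x5 ⇒ di
  imm@[22:0]=0x1ec2f4 ⇒ #2015988

di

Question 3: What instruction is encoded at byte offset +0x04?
[04] f8 ff ff ef → 0xeffffff8
  top 6b → 0x3b → je [J]
  imm@[25:0]=0x3fffff8 (s26→-8) ⇒ #-8

je #-8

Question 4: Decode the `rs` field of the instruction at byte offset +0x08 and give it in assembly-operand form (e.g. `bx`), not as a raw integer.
@+08  little-endian(00 00 30 b3) = 0xb3300000
  opcode bits[31:26]=0x2c: cp/RR
  [25:23] rd=6 = bp
  [22:20] rs=3 = dx

dx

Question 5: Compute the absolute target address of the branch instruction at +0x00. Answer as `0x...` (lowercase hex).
+0x00: fc ff ff e7 ⇒ word 0xe7fffffc (little)
  op=0xe7fffffc>>26=0x39 ⇒ goto (J)
  [25:0] imm=67108860 (s26→-4) = #-4
  target = base 0xda4c + off 0x00 + 4 + imm -4 = 0xda4c

0xda4c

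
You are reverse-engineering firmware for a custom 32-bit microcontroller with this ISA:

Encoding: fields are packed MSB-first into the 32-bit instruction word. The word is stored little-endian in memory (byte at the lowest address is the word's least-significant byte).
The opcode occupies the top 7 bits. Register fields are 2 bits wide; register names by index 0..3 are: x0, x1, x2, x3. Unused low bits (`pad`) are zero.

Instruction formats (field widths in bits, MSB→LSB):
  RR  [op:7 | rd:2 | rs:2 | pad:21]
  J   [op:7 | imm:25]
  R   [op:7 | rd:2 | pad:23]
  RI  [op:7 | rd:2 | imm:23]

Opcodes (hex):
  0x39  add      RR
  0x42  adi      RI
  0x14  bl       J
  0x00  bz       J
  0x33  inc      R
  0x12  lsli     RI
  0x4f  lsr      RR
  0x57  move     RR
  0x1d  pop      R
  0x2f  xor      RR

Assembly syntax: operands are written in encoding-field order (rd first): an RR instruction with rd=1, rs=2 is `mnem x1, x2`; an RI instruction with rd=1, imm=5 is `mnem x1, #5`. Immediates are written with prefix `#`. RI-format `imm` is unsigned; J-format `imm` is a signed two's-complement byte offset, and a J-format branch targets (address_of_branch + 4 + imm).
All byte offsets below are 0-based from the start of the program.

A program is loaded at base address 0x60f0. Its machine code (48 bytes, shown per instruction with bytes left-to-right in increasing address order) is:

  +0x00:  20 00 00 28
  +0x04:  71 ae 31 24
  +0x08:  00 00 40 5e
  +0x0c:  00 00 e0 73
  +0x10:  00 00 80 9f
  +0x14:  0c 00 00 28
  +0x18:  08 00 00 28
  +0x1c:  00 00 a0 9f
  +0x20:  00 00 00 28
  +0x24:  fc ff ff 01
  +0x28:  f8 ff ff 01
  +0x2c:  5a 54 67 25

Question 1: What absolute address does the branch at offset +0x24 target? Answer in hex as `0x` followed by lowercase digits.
0x6114

[24] fc ff ff 01 → 0x01fffffc
  top 7b → 0x0 → bz [J]
  [24:0] imm=33554428 (s25→-4) = #-4
  target = base 0x60f0 + off 0x24 + 4 + imm -4 = 0x6114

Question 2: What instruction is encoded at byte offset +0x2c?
lsli x2, #6771802

[2c] 5a 54 67 25 → 0x2567545a
  opcode bits[31:25]=0x12: lsli/RI
  rd@[24:23]=0x2 ⇒ x2
  imm@[22:0]=0x67545a ⇒ #6771802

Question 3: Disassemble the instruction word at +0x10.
+0x10: 00 00 80 9f ⇒ word 0x9f800000 (little)
  opcode bits[31:25]=0x4f: lsr/RR
  rd: (w>>23)&0x3=0x3 → x3
  rs: (w>>21)&0x3=0x0 → x0

lsr x3, x0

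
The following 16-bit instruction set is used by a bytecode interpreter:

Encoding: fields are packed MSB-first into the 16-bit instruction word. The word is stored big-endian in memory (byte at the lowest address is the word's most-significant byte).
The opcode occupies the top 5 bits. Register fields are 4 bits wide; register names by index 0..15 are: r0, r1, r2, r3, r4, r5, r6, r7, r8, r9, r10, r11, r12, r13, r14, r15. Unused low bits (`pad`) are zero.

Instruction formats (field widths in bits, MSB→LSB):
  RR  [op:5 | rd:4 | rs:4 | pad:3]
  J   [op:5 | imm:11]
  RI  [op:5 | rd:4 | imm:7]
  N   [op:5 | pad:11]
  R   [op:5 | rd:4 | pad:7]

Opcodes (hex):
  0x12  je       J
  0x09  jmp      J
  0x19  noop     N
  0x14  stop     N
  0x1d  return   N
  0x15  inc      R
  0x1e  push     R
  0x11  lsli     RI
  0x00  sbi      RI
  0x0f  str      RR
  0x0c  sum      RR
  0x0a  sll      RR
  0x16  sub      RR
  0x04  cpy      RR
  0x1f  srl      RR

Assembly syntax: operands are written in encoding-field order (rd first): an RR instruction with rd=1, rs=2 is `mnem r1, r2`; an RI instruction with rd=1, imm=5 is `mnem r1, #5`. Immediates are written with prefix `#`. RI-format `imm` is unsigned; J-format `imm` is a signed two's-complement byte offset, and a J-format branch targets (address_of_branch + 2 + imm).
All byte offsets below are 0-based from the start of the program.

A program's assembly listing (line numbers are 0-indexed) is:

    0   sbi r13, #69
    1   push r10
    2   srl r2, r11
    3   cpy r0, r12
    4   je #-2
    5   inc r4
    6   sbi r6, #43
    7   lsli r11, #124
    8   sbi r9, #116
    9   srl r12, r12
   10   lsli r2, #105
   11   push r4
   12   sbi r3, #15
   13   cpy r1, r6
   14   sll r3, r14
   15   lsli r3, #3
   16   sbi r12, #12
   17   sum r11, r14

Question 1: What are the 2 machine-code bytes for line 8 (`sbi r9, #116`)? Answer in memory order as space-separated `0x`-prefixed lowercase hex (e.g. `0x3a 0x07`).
0x04 0xf4

line 8 (sbi): pack op=0x0:5|rd=9:4|imm=116:7 = 0x04f4; big→ 04 f4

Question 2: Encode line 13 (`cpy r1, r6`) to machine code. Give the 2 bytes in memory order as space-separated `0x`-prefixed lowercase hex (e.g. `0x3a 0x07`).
0x20 0xb0

line 13 (cpy): pack op=0x4:5|rd=1:4|rs=6:4|pad=0:3 = 0x20b0; big→ 20 b0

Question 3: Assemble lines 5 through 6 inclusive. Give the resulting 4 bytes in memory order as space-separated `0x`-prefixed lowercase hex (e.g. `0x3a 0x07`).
5. inc fields op=0x15:5|rd=4:4|pad=0:7 → word aa00h → aa 00
6. sbi fields op=0x0:5|rd=6:4|imm=43:7 → word 032bh → 03 2b

0xaa 0x00 0x03 0x2b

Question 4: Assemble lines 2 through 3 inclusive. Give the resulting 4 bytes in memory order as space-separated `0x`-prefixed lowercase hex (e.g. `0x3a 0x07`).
L2: srl op=0x1f:5|rd=2:4|rs=11:4|pad=0:3 ⇒ 0xf958 ⇒ big f9 58
L3: cpy op=0x4:5|rd=0:4|rs=12:4|pad=0:3 ⇒ 0x2060 ⇒ big 20 60

0xf9 0x58 0x20 0x60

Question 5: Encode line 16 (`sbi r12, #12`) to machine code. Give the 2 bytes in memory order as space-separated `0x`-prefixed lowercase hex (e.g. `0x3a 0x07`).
L16: sbi op=0x0:5|rd=12:4|imm=12:7 ⇒ 0x060c ⇒ big 06 0c

0x06 0x0c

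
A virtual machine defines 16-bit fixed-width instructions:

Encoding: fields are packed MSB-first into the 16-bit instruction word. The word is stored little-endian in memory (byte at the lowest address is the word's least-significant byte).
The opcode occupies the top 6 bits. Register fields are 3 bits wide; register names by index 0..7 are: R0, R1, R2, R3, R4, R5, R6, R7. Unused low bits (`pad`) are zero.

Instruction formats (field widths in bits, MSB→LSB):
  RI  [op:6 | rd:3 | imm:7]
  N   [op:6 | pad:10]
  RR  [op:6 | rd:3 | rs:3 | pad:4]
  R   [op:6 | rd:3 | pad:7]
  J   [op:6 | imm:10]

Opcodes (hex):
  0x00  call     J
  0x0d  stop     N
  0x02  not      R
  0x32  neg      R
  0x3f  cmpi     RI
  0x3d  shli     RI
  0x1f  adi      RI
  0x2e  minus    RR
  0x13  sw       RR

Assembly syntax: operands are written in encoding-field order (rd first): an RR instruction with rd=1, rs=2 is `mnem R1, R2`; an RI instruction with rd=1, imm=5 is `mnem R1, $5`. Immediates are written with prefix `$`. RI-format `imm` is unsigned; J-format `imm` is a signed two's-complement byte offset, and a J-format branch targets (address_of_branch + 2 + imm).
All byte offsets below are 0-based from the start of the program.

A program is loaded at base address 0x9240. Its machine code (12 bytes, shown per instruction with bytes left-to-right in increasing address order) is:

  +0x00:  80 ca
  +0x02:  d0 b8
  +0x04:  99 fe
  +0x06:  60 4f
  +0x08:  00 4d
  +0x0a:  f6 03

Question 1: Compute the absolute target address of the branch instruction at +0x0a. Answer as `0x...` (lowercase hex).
0x9242

off 0x0a: read f6 03 as little → 0x03f6
  opcode bits[15:10]=0x0: call/J
  [9:0] imm=1014 (s10→-10) = $-10
  target = base 0x9240 + off 0x0a + 2 + imm -10 = 0x9242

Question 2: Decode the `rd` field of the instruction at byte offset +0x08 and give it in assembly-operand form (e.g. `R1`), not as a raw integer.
R2

[08] 00 4d → 0x4d00
  opcode bits[15:10]=0x13: sw/RR
  [9:7] rd=2 = R2
  [6:4] rs=0 = R0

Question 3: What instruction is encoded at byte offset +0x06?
off 0x06: read 60 4f as little → 0x4f60
  op=0x4f60>>10=0x13 ⇒ sw (RR)
  [9:7] rd=6 = R6
  [6:4] rs=6 = R6

sw R6, R6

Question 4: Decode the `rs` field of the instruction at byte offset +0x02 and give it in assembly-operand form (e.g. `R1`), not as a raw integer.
R5

[02] d0 b8 → 0xb8d0
  opcode bits[15:10]=0x2e: minus/RR
  rd: (w>>7)&0x7=0x1 → R1
  rs: (w>>4)&0x7=0x5 → R5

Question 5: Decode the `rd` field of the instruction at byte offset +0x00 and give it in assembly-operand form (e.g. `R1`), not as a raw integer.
R5

@+00  little-endian(80 ca) = 0xca80
  op=0xca80>>10=0x32 ⇒ neg (R)
  [9:7] rd=5 = R5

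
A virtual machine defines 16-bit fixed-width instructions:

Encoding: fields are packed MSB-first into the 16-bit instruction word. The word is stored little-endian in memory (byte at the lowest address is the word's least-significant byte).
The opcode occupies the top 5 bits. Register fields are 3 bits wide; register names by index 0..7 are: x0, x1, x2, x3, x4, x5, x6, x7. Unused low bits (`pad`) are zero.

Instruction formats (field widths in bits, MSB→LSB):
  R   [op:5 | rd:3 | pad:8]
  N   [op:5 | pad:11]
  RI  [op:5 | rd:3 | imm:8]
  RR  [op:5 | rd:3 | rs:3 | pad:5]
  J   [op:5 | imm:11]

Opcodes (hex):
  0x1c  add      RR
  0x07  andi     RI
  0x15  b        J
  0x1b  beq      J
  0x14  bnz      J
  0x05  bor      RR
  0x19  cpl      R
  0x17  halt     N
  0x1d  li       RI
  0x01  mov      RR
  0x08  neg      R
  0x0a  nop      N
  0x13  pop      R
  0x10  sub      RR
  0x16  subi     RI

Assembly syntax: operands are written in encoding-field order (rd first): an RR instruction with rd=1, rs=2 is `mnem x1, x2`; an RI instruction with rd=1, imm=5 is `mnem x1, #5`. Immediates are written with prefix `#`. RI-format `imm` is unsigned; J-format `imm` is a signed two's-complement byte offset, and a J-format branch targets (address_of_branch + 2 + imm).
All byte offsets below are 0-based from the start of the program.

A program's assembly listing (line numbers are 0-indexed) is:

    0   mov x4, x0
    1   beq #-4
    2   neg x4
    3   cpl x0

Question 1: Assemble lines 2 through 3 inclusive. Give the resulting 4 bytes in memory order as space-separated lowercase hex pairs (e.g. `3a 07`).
00 44 00 c8

2. neg fields op=0x8:5|rd=4:3|pad=0:8 → word 4400h → 00 44
3. cpl fields op=0x19:5|rd=0:3|pad=0:8 → word c800h → 00 c8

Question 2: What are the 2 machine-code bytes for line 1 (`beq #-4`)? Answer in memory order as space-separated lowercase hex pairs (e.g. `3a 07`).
1. beq fields op=0x1b:5|imm=-4:11 → word dffch → fc df

fc df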